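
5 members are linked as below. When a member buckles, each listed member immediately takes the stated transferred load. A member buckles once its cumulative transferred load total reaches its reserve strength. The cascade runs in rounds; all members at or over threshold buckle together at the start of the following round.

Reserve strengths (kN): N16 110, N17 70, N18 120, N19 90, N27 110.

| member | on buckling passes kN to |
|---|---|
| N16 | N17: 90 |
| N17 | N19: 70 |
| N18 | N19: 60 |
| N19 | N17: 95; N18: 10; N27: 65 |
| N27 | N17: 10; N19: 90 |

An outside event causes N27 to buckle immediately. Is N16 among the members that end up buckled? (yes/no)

Round 1 — N27 buckles (initial).
  N17: +10 → 10 < 70
  N19: +90 → 90 ≥ 90
Round 2 — N19 buckles.
  N17: +95 → 105 ≥ 70
  N18: +10 → 10 < 120
Round 3 — N17 buckles.
No further bucklings.

no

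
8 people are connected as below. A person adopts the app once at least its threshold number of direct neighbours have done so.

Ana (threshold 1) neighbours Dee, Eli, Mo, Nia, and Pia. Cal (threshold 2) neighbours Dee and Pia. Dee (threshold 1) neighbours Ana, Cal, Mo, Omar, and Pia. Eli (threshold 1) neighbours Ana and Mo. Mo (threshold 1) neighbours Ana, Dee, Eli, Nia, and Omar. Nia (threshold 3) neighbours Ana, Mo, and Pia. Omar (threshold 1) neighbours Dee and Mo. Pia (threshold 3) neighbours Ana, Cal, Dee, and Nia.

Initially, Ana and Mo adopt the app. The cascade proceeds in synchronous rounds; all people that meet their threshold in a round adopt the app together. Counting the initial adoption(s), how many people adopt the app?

5

Round 1 — Ana, Mo adopt the app (initial).
Round 2 — checking thresholds:
  Dee: 2 of 5 neighbours ≥ 1, adopts the app.
  Eli: 2 of 2 neighbours ≥ 1, adopts the app.
  Nia: 2 of 3 neighbours < 3, below threshold.
  Omar: 1 of 2 neighbours ≥ 1, adopts the app.
  Pia: 1 of 4 neighbours < 3, below threshold.
Round 3 — no new adoptions; cascade stops.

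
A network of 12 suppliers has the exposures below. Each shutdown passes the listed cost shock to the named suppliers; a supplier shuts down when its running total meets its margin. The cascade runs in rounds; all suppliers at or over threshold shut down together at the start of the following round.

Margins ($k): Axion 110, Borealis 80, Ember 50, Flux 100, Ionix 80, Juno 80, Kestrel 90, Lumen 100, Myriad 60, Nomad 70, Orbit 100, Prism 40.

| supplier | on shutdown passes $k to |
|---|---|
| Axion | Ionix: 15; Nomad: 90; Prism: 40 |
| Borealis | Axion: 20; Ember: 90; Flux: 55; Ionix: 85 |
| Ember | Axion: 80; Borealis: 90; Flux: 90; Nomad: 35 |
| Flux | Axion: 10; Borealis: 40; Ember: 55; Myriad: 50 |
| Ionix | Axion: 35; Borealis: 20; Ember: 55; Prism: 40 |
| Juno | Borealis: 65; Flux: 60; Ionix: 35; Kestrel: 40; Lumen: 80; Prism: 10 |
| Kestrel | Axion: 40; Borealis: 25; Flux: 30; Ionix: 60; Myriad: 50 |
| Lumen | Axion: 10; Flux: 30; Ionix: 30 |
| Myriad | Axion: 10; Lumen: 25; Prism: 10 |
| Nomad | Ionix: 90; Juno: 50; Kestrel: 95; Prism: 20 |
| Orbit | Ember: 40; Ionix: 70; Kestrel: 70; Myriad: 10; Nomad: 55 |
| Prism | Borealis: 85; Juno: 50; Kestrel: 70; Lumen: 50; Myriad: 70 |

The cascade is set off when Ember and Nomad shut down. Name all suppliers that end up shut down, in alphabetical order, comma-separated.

Round 1 — Ember, Nomad shut down (initial).
  Axion: +80 → 80 < 110
  Borealis: +90 → 90 ≥ 80
  Flux: +90 → 90 < 100
  Ionix: +90 → 90 ≥ 80
  Juno: +50 → 50 < 80
  Kestrel: +95 → 95 ≥ 90
  Prism: +20 → 20 < 40
Round 2 — Borealis, Ionix, Kestrel shut down.
  Axion: +20+35+40 → 175 ≥ 110
  Flux: +55+30 → 175 ≥ 100
  Myriad: +50 → 50 < 60
  Prism: +40 → 60 ≥ 40
Round 3 — Axion, Flux, Prism shut down.
  Juno: +50 → 100 ≥ 80
  Lumen: +50 → 50 < 100
  Myriad: +50+70 → 170 ≥ 60
Round 4 — Juno, Myriad shut down.
  Lumen: +80+25 → 155 ≥ 100
Round 5 — Lumen shuts down.
No further shutdowns.

Axion, Borealis, Ember, Flux, Ionix, Juno, Kestrel, Lumen, Myriad, Nomad, Prism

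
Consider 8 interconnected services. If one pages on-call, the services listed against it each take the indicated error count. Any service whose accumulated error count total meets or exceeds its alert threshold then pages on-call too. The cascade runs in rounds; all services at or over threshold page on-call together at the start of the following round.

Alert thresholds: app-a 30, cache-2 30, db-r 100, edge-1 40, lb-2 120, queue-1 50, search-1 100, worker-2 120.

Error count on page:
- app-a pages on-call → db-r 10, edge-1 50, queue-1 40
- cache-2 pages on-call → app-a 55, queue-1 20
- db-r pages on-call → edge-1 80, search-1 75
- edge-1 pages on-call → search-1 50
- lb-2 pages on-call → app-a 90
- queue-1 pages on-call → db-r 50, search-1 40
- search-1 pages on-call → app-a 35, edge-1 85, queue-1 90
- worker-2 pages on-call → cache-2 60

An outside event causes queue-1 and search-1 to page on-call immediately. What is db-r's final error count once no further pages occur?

Round 1 — queue-1, search-1 page on-call (initial).
  app-a: +35 → 35 ≥ 30
  db-r: +50 → 50 < 100
  edge-1: +85 → 85 ≥ 40
Round 2 — app-a, edge-1 page on-call.
  db-r: +10 → 60 < 100
No further pages.

60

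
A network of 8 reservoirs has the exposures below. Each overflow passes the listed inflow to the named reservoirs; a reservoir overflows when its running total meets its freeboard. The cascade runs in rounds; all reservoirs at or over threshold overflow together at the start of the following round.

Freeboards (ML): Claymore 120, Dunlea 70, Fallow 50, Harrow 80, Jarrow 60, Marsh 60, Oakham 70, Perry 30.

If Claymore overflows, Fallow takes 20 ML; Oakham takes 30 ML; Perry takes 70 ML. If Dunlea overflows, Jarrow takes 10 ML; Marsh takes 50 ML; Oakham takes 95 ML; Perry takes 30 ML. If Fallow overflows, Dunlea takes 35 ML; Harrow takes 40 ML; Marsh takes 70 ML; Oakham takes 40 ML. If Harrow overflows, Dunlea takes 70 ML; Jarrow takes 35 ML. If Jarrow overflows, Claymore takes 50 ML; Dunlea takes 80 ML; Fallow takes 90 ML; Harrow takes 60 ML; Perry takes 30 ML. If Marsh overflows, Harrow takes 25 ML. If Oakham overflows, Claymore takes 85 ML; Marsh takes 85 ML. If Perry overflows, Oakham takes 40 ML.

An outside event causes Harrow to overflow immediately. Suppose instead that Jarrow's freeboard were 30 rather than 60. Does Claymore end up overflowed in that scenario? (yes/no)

With Jarrow's freeboard at 30:
Round 1 — Harrow overflows (initial).
  Dunlea: +70 → 70 ≥ 70
  Jarrow: +35 → 35 ≥ 30
Round 2 — Dunlea, Jarrow overflow.
  Claymore: +50 → 50 < 120
  Fallow: +90 → 90 ≥ 50
  Marsh: +50 → 50 < 60
  Oakham: +95 → 95 ≥ 70
  Perry: +30+30 → 60 ≥ 30
Round 3 — Fallow, Oakham, Perry overflow.
  Claymore: +85 → 135 ≥ 120
  Marsh: +70+85 → 205 ≥ 60
Round 4 — Claymore, Marsh overflow.
No further overflows.

yes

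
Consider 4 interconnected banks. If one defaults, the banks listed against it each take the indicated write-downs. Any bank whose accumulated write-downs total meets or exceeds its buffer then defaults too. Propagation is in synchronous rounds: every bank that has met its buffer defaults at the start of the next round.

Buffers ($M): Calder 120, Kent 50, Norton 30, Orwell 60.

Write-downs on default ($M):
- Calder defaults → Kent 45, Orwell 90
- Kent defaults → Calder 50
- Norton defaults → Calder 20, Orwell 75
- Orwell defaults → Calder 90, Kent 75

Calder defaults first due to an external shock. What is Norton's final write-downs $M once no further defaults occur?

0

Round 1 — Calder defaults (initial).
  Kent: +45 → 45 < 50
  Orwell: +90 → 90 ≥ 60
Round 2 — Orwell defaults.
  Kent: +75 → 120 ≥ 50
Round 3 — Kent defaults.
No further defaults.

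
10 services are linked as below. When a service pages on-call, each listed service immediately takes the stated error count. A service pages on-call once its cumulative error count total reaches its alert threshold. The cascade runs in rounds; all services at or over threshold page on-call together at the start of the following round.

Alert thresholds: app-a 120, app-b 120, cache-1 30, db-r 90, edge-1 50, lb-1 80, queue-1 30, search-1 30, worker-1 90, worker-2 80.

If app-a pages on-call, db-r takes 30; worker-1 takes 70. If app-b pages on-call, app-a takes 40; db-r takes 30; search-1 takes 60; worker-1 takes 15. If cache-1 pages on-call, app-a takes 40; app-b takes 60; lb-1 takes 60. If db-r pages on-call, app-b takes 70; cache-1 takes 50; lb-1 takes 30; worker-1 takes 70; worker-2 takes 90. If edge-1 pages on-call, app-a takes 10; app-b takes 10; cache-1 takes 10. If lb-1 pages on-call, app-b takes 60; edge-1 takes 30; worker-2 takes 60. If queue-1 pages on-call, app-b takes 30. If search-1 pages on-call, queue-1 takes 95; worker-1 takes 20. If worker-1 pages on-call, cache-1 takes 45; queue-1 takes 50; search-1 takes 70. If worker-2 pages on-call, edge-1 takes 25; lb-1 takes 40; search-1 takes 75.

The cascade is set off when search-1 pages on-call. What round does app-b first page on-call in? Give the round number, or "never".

Round 1 — search-1 pages on-call (initial).
  queue-1: +95 → 95 ≥ 30
  worker-1: +20 → 20 < 90
Round 2 — queue-1 pages on-call.
  app-b: +30 → 30 < 120
No further pages.

never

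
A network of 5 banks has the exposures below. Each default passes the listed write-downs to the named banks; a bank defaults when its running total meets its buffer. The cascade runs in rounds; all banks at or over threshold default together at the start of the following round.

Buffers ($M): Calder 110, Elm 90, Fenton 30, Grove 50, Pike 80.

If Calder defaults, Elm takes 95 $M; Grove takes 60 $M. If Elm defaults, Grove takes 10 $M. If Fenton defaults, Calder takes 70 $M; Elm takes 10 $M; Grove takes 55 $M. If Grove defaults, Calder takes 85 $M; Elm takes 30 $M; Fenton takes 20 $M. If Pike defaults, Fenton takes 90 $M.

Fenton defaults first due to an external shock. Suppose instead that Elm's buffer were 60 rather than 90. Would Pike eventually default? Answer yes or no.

With Elm's buffer at 60:
Round 1 — Fenton defaults (initial).
  Calder: +70 → 70 < 110
  Elm: +10 → 10 < 60
  Grove: +55 → 55 ≥ 50
Round 2 — Grove defaults.
  Calder: +85 → 155 ≥ 110
  Elm: +30 → 40 < 60
Round 3 — Calder defaults.
  Elm: +95 → 135 ≥ 60
Round 4 — Elm defaults.
No further defaults.

no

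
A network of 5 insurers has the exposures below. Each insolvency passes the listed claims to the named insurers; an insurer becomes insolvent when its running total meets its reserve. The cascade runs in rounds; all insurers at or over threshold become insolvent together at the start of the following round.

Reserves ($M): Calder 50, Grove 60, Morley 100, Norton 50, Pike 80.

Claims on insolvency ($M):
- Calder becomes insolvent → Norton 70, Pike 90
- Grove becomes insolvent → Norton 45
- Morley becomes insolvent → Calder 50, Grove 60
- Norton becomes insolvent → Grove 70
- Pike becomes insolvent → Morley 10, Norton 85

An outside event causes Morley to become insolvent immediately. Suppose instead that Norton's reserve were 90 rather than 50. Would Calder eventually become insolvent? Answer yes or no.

With Norton's reserve at 90:
Round 1 — Morley becomes insolvent (initial).
  Calder: +50 → 50 ≥ 50
  Grove: +60 → 60 ≥ 60
Round 2 — Calder, Grove become insolvent.
  Norton: +70+45 → 115 ≥ 90
  Pike: +90 → 90 ≥ 80
Round 3 — Norton, Pike become insolvent.
No further insolvencies.

yes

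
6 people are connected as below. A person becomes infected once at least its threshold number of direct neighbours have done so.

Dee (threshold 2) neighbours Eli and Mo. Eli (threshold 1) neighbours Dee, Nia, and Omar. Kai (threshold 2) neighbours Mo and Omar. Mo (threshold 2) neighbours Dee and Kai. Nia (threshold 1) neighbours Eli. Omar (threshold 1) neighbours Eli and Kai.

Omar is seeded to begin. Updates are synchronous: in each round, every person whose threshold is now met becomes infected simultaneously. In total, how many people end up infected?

3

Round 1 — Omar becomes infected (initial).
Round 2 — checking thresholds:
  Eli: 1 of 3 neighbours ≥ 1, becomes infected.
  Kai: 1 of 2 neighbours < 2, below threshold.
Round 3 — checking thresholds:
  Dee: 1 of 2 neighbours < 2, below threshold.
  Kai: 1 of 2 neighbours < 2, below threshold.
  Nia: 1 of 1 neighbours ≥ 1, becomes infected.
Round 4 — no new infections; cascade stops.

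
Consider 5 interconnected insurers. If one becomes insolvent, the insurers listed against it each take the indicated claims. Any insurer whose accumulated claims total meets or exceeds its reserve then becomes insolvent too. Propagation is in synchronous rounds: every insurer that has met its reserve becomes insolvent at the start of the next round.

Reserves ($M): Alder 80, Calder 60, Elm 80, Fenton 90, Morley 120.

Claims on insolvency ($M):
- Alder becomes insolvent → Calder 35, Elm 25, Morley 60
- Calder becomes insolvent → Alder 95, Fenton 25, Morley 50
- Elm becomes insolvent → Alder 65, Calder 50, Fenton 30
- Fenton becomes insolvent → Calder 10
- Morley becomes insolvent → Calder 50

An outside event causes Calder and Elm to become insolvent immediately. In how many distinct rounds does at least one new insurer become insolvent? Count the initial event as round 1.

Round 1 — Calder, Elm become insolvent (initial).
  Alder: +95+65 → 160 ≥ 80
  Fenton: +25+30 → 55 < 90
  Morley: +50 → 50 < 120
Round 2 — Alder becomes insolvent.
  Morley: +60 → 110 < 120
No further insolvencies.

2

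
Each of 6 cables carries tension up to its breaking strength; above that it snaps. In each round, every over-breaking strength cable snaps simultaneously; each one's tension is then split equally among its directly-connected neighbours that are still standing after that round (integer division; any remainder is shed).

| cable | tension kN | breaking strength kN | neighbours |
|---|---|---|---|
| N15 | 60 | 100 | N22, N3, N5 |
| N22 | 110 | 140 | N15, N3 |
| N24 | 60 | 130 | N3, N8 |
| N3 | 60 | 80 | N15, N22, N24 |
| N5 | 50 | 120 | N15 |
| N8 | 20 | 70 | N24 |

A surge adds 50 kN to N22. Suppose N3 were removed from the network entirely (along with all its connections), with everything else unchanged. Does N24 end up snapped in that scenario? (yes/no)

no

With N3 removed:
Round 1 — N22 at 160 > 140. N22 snaps.
  N22 sheds 160 kN to N15: 160 each.
    N15: 60+160 = 220 > 100
Round 2 — N15 snaps.
  N15 sheds 220 kN to N5: 220 each.
    N5: 50+220 = 270 > 120
Round 3 — N5 snaps.
  N5 sheds 270 kN: no online neighbours, lost.
No further breaks.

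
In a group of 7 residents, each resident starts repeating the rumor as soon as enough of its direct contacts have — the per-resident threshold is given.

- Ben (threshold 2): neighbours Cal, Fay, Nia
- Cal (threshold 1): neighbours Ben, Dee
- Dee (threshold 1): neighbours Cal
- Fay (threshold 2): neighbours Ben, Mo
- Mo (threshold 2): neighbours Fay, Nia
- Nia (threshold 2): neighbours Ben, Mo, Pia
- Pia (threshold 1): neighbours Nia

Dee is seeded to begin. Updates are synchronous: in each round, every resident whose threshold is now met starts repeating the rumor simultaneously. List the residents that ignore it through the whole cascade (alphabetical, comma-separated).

Round 1 — Dee starts repeating the rumor (initial).
Round 2 — checking thresholds:
  Cal: 1 of 2 neighbours ≥ 1, starts repeating the rumor.
Round 3 — no new spreads; cascade stops.

Ben, Fay, Mo, Nia, Pia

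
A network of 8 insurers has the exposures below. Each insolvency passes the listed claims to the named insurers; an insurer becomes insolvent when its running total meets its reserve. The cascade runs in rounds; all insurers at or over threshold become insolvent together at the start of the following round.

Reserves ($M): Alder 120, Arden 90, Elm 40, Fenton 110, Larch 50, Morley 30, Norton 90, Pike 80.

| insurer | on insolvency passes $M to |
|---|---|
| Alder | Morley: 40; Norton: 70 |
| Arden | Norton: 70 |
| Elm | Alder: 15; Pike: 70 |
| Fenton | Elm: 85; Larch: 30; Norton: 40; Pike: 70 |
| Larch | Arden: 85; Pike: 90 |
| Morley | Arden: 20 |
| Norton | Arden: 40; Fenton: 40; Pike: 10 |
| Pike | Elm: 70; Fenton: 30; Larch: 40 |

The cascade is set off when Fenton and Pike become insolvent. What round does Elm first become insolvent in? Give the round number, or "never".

Round 1 — Fenton, Pike become insolvent (initial).
  Elm: +85+70 → 155 ≥ 40
  Larch: +30+40 → 70 ≥ 50
  Norton: +40 → 40 < 90
Round 2 — Elm, Larch become insolvent.
  Alder: +15 → 15 < 120
  Arden: +85 → 85 < 90
No further insolvencies.

2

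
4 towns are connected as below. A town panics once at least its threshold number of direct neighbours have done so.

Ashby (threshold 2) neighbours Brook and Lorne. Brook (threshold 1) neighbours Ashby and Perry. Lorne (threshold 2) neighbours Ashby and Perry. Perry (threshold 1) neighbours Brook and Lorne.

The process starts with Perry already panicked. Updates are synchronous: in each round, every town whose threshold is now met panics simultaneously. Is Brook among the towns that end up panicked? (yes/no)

Round 1 — Perry panics (initial).
Round 2 — checking thresholds:
  Brook: 1 of 2 neighbours ≥ 1, panics.
  Lorne: 1 of 2 neighbours < 2, below threshold.
Round 3 — no new panics; cascade stops.

yes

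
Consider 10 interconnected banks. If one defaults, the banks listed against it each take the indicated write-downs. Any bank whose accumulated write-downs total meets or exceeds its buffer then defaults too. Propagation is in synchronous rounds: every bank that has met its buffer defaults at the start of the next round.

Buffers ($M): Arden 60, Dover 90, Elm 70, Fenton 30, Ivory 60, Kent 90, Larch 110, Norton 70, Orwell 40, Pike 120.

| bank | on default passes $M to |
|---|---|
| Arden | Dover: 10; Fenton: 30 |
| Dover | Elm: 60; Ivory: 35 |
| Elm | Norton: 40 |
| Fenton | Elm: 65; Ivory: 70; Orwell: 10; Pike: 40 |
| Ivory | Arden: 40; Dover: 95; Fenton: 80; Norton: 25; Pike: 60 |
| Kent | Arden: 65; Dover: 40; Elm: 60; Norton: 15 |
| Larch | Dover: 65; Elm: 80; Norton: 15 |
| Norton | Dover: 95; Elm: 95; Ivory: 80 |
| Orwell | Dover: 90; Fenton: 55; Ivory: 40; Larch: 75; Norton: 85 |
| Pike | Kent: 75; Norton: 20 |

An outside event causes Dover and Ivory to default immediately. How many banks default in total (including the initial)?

Round 1 — Dover, Ivory default (initial).
  Arden: +40 → 40 < 60
  Elm: +60 → 60 < 70
  Fenton: +80 → 80 ≥ 30
  Norton: +25 → 25 < 70
  Pike: +60 → 60 < 120
Round 2 — Fenton defaults.
  Elm: +65 → 125 ≥ 70
  Orwell: +10 → 10 < 40
  Pike: +40 → 100 < 120
Round 3 — Elm defaults.
  Norton: +40 → 65 < 70
No further defaults.

4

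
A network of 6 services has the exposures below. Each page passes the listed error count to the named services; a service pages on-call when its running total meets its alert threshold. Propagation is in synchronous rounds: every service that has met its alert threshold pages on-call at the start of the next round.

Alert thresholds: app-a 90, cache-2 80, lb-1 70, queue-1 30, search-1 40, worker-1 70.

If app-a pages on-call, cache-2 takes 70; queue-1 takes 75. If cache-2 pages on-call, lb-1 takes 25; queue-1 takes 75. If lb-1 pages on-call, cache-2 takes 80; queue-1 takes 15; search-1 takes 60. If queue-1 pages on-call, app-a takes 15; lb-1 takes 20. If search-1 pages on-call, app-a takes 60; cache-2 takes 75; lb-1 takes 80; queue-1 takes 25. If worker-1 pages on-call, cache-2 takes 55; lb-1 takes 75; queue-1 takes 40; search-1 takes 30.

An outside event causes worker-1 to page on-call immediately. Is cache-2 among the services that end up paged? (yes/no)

Round 1 — worker-1 pages on-call (initial).
  cache-2: +55 → 55 < 80
  lb-1: +75 → 75 ≥ 70
  queue-1: +40 → 40 ≥ 30
  search-1: +30 → 30 < 40
Round 2 — lb-1, queue-1 page on-call.
  app-a: +15 → 15 < 90
  cache-2: +80 → 135 ≥ 80
  search-1: +60 → 90 ≥ 40
Round 3 — cache-2, search-1 page on-call.
  app-a: +60 → 75 < 90
No further pages.

yes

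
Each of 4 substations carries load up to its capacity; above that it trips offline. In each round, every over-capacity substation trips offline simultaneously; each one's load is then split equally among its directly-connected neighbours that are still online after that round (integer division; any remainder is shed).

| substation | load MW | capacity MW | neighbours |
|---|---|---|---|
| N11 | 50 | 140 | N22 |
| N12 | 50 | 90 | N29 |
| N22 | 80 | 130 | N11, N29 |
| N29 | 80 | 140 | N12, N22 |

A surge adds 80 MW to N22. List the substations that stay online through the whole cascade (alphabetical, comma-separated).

N11

Round 1 — N22 at 160 > 130. N22 trips offline.
  N22 sheds 160 MW to N11, N29: 80 each.
    N11: 50+80 = 130 ≤ 140
    N29: 80+80 = 160 > 140
Round 2 — N29 trips offline.
  N29 sheds 160 MW to N12: 160 each.
    N12: 50+160 = 210 > 90
Round 3 — N12 trips offline.
  N12 sheds 210 MW: no online neighbours, lost.
No further trips.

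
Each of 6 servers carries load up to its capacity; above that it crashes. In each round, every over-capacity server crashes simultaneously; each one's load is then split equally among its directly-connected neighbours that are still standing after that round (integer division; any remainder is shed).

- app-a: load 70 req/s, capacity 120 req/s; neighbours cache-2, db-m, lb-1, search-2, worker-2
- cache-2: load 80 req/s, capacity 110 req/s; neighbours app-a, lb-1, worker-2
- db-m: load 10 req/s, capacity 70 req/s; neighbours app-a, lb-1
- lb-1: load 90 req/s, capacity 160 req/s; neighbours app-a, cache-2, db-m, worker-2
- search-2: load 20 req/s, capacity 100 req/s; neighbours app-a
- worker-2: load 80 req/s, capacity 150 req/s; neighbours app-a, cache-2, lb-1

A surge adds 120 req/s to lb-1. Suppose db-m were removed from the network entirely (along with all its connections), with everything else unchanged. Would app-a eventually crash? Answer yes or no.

yes

With db-m removed:
Round 1 — lb-1 at 210 > 160. lb-1 crashes.
  lb-1 sheds 210 req/s to app-a, cache-2, worker-2: 70 each.
    app-a: 70+70 = 140 > 120
    cache-2: 80+70 = 150 > 110
    worker-2: 80+70 = 150 ≤ 150
Round 2 — app-a, cache-2 crash.
  app-a sheds 140 req/s to search-2, worker-2: 70 each.
    search-2: 20+70 = 90 ≤ 100
    worker-2: 150+70 = 220 > 150
  cache-2 sheds 150 req/s to worker-2: 150 each.
    worker-2: 220+150 = 370 > 150
Round 3 — worker-2 crashes.
  worker-2 sheds 370 req/s: no online neighbours, lost.
No further crashes.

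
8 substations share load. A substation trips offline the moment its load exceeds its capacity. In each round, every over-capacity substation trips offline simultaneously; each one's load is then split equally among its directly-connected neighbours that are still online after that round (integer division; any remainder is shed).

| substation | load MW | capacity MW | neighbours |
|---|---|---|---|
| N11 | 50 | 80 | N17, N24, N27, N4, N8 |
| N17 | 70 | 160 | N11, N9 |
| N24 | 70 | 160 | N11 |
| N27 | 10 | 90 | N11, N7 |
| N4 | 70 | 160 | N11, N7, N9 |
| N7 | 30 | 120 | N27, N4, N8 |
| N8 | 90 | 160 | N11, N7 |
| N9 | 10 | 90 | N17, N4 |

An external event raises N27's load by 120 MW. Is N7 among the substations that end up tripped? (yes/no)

Round 1 — N27 at 130 > 90. N27 trips offline.
  N27 sheds 130 MW to N11, N7: 65 each.
    N11: 50+65 = 115 > 80
    N7: 30+65 = 95 ≤ 120
Round 2 — N11 trips offline.
  N11 sheds 115 MW to N17, N24, N4, N8: 28 each (3 lost).
    N17: 70+28 = 98 ≤ 160
    N24: 70+28 = 98 ≤ 160
    N4: 70+28 = 98 ≤ 160
    N8: 90+28 = 118 ≤ 160
No further trips.

no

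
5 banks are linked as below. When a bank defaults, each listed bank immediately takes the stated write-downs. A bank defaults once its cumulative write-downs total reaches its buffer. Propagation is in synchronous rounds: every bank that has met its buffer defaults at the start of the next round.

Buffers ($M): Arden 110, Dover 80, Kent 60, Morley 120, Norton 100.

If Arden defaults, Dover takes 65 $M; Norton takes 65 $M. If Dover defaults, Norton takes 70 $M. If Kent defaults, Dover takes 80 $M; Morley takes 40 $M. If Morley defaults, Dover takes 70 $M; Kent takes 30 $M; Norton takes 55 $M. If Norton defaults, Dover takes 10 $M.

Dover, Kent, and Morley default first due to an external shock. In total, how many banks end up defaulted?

4

Round 1 — Dover, Kent, Morley default (initial).
  Norton: +70+55 → 125 ≥ 100
Round 2 — Norton defaults.
No further defaults.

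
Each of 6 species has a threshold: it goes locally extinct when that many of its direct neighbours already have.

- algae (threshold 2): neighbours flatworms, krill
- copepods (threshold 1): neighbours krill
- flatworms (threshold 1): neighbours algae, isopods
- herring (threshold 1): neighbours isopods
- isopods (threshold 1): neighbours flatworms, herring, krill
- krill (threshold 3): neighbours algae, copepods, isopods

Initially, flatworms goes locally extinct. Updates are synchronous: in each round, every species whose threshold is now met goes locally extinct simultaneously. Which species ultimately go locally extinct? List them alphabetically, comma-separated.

Round 1 — flatworms goes locally extinct (initial).
Round 2 — checking thresholds:
  algae: 1 of 2 neighbours < 2, not yet.
  isopods: 1 of 3 neighbours ≥ 1, goes locally extinct.
Round 3 — checking thresholds:
  algae: 1 of 2 neighbours < 2, not yet.
  herring: 1 of 1 neighbours ≥ 1, goes locally extinct.
  krill: 1 of 3 neighbours < 3, not yet.
Round 4 — no new extinctions; cascade stops.

flatworms, herring, isopods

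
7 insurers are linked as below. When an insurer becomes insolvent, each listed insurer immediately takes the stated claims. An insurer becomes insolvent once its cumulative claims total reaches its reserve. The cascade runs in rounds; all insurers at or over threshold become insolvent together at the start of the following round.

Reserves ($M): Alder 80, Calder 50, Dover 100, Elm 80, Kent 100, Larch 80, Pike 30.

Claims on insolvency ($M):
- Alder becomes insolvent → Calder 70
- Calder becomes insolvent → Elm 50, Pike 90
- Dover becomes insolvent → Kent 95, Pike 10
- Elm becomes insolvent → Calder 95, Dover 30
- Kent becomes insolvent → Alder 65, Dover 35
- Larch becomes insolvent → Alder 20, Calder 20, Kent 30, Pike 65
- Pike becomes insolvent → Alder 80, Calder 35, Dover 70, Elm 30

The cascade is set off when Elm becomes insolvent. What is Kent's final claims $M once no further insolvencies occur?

95

Round 1 — Elm becomes insolvent (initial).
  Calder: +95 → 95 ≥ 50
  Dover: +30 → 30 < 100
Round 2 — Calder becomes insolvent.
  Pike: +90 → 90 ≥ 30
Round 3 — Pike becomes insolvent.
  Alder: +80 → 80 ≥ 80
  Dover: +70 → 100 ≥ 100
Round 4 — Alder, Dover become insolvent.
  Kent: +95 → 95 < 100
No further insolvencies.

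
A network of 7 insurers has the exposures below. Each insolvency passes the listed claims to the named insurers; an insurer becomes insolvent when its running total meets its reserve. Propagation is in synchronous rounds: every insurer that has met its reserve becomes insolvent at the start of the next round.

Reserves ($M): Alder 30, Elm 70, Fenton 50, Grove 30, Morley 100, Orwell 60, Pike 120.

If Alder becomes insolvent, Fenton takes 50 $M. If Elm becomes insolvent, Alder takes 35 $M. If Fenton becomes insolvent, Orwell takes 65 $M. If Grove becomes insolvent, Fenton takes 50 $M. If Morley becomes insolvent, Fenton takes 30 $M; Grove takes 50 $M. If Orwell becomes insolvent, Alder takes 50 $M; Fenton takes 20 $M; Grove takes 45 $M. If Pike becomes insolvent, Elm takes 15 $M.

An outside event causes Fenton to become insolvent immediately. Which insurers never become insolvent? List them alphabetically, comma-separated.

Elm, Morley, Pike

Round 1 — Fenton becomes insolvent (initial).
  Orwell: +65 → 65 ≥ 60
Round 2 — Orwell becomes insolvent.
  Alder: +50 → 50 ≥ 30
  Grove: +45 → 45 ≥ 30
Round 3 — Alder, Grove become insolvent.
No further insolvencies.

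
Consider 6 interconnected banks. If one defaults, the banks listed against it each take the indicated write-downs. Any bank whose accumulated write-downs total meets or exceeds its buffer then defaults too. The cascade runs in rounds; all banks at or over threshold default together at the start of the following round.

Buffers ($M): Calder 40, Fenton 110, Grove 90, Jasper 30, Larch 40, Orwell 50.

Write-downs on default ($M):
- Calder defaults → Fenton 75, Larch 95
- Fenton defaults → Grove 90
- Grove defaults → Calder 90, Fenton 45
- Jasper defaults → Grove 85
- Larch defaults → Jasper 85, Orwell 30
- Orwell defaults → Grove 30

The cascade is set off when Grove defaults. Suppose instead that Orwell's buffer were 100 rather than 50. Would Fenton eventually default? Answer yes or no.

With Orwell's buffer at 100:
Round 1 — Grove defaults (initial).
  Calder: +90 → 90 ≥ 40
  Fenton: +45 → 45 < 110
Round 2 — Calder defaults.
  Fenton: +75 → 120 ≥ 110
  Larch: +95 → 95 ≥ 40
Round 3 — Fenton, Larch default.
  Jasper: +85 → 85 ≥ 30
  Orwell: +30 → 30 < 100
Round 4 — Jasper defaults.
No further defaults.

yes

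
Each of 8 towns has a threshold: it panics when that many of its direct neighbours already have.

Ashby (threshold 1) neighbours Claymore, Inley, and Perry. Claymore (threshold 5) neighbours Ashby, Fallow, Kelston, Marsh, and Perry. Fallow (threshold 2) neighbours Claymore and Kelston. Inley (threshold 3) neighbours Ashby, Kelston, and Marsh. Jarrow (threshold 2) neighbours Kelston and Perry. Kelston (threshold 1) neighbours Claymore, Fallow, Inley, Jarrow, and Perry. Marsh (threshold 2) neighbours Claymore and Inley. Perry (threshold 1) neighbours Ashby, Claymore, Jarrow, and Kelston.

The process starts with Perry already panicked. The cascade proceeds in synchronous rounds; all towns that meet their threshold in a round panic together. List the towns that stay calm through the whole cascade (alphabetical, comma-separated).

Round 1 — Perry panics (initial).
Round 2 — checking thresholds:
  Ashby: 1 of 3 neighbours ≥ 1, panics.
  Claymore: 1 of 5 neighbours < 5, not yet.
  Jarrow: 1 of 2 neighbours < 2, not yet.
  Kelston: 1 of 5 neighbours ≥ 1, panics.
Round 3 — checking thresholds:
  Claymore: 3 of 5 neighbours < 5, not yet.
  Fallow: 1 of 2 neighbours < 2, not yet.
  Inley: 2 of 3 neighbours < 3, not yet.
  Jarrow: 2 of 2 neighbours ≥ 2, panics.
Round 4 — no new panics; cascade stops.

Claymore, Fallow, Inley, Marsh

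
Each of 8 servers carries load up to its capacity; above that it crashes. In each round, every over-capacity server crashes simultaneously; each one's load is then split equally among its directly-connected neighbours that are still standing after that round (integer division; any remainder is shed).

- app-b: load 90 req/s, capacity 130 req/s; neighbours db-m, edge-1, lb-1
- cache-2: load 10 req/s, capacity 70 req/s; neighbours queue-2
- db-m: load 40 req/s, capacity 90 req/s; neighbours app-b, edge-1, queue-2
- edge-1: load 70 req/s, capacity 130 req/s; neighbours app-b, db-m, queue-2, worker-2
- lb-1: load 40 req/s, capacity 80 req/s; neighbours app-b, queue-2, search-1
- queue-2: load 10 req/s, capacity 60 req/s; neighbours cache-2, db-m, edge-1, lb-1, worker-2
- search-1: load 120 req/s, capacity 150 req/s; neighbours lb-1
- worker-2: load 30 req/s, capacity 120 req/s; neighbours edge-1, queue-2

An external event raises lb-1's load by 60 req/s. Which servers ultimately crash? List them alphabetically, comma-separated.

Round 1 — lb-1 at 100 > 80. lb-1 crashes.
  lb-1 sheds 100 req/s to app-b, queue-2, search-1: 33 each (1 lost).
    app-b: 90+33 = 123 ≤ 130
    queue-2: 10+33 = 43 ≤ 60
    search-1: 120+33 = 153 > 150
Round 2 — search-1 crashes.
  search-1 sheds 153 req/s: no online neighbours, lost.
No further crashes.

lb-1, search-1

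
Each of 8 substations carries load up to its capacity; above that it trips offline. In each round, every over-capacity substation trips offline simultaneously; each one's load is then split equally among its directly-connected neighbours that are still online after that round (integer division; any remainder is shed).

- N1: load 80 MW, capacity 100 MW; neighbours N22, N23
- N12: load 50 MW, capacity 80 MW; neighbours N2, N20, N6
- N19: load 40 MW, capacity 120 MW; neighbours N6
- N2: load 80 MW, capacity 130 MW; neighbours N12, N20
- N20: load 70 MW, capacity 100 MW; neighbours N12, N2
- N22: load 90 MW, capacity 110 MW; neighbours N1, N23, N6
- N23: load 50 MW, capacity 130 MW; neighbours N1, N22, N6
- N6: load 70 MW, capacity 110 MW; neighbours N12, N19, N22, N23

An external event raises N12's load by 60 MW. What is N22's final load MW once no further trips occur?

Round 1 — N12 at 110 > 80. N12 trips offline.
  N12 sheds 110 MW to N2, N20, N6: 36 each (2 lost).
    N2: 80+36 = 116 ≤ 130
    N20: 70+36 = 106 > 100
    N6: 70+36 = 106 ≤ 110
Round 2 — N20 trips offline.
  N20 sheds 106 MW to N2: 106 each.
    N2: 116+106 = 222 > 130
Round 3 — N2 trips offline.
  N2 sheds 222 MW: no online neighbours, lost.
No further trips.

90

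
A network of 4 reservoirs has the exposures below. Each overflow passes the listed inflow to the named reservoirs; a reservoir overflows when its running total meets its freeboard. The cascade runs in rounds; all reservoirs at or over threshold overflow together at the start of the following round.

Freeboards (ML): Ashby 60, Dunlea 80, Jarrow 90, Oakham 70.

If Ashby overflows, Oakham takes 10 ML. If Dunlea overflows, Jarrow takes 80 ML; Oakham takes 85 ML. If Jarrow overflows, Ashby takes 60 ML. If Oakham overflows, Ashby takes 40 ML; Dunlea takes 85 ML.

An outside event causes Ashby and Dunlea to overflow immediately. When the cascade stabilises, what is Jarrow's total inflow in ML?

Round 1 — Ashby, Dunlea overflow (initial).
  Jarrow: +80 → 80 < 90
  Oakham: +10+85 → 95 ≥ 70
Round 2 — Oakham overflows.
No further overflows.

80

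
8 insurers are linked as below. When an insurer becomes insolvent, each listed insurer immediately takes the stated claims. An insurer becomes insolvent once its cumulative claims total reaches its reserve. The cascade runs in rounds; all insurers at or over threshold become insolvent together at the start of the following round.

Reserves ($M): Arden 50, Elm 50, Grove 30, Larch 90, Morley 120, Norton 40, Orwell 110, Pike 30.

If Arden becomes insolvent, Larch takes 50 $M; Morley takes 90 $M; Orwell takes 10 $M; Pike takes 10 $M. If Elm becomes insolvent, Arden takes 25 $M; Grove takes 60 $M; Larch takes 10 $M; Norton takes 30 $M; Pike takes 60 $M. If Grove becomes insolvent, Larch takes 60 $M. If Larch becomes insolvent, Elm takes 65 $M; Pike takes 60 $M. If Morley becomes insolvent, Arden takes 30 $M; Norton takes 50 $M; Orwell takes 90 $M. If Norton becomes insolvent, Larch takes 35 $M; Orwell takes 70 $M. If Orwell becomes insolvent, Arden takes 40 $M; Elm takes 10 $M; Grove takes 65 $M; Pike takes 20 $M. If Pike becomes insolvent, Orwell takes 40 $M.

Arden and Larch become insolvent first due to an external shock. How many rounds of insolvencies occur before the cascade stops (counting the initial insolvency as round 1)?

3

Round 1 — Arden, Larch become insolvent (initial).
  Elm: +65 → 65 ≥ 50
  Morley: +90 → 90 < 120
  Orwell: +10 → 10 < 110
  Pike: +10+60 → 70 ≥ 30
Round 2 — Elm, Pike become insolvent.
  Grove: +60 → 60 ≥ 30
  Norton: +30 → 30 < 40
  Orwell: +40 → 50 < 110
Round 3 — Grove becomes insolvent.
No further insolvencies.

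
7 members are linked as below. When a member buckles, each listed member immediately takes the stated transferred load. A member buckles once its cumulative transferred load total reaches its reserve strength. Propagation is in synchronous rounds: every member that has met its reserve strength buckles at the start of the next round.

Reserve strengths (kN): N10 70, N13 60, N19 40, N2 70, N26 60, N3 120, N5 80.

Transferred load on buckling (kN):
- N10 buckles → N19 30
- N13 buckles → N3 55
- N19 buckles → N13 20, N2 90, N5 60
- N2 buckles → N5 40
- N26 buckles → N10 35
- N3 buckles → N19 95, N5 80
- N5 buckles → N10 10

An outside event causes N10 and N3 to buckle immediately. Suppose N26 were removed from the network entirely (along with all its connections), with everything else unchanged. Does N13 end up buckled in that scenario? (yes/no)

With N26 removed:
Round 1 — N10, N3 buckle (initial).
  N19: +30+95 → 125 ≥ 40
  N5: +80 → 80 ≥ 80
Round 2 — N19, N5 buckle.
  N13: +20 → 20 < 60
  N2: +90 → 90 ≥ 70
Round 3 — N2 buckles.
No further bucklings.

no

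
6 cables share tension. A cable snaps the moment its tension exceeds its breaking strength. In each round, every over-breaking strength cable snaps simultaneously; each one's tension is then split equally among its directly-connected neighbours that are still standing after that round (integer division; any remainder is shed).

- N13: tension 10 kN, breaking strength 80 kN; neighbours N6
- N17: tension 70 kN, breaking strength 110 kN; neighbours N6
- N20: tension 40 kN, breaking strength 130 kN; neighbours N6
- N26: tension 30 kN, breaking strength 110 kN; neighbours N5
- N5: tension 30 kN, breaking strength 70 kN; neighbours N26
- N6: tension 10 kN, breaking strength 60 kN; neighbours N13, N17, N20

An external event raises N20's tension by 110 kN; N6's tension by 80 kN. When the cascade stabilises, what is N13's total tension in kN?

Round 1 — N20 at 150 > 130; N6 at 90 > 60. N20, N6 snap.
  N20 sheds 150 kN: no online neighbours, lost.
  N6 sheds 90 kN to N13, N17: 45 each.
    N13: 10+45 = 55 ≤ 80
    N17: 70+45 = 115 > 110
Round 2 — N17 snaps.
  N17 sheds 115 kN: no online neighbours, lost.
No further breaks.

55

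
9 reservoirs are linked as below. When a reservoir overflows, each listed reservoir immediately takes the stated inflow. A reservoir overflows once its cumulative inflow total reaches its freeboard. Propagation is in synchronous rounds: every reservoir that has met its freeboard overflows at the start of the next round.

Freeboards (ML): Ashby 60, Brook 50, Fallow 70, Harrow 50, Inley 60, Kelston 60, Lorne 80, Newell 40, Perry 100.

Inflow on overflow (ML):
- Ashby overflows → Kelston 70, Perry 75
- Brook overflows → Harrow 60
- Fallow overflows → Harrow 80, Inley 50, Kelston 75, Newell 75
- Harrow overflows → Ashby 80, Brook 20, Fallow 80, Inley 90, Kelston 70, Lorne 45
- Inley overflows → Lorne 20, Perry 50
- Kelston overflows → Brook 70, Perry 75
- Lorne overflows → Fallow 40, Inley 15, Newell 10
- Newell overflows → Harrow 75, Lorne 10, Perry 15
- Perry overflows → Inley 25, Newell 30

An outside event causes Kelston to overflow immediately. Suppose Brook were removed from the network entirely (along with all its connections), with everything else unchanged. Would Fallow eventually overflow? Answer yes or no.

no

With Brook removed:
Round 1 — Kelston overflows (initial).
  Perry: +75 → 75 < 100
No further overflows.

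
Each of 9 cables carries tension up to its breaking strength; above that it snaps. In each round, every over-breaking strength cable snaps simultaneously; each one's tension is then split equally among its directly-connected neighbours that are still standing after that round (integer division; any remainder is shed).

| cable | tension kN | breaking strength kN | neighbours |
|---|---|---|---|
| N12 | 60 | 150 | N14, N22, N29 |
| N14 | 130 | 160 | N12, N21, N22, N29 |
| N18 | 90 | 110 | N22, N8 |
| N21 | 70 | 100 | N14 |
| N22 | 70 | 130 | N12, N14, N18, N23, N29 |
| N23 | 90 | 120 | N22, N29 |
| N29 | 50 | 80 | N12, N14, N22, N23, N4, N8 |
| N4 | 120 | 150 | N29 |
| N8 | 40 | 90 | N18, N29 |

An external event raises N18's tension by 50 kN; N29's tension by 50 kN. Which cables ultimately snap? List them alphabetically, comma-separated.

N12, N14, N18, N21, N22, N23, N29, N8

Round 1 — N18 at 140 > 110; N29 at 100 > 80. N18, N29 snap.
  N18 sheds 140 kN to N22, N8: 70 each.
    N22: 70+70 = 140 > 130
    N8: 40+70 = 110 > 90
  N29 sheds 100 kN to N12, N14, N22, N23, N4, N8: 16 each (4 lost).
    N12: 60+16 = 76 ≤ 150
    N14: 130+16 = 146 ≤ 160
    N22: 140+16 = 156 > 130
    N23: 90+16 = 106 ≤ 120
    N4: 120+16 = 136 ≤ 150
    N8: 110+16 = 126 > 90
Round 2 — N22, N8 snap.
  N22 sheds 156 kN to N12, N14, N23: 52 each.
    N12: 76+52 = 128 ≤ 150
    N14: 146+52 = 198 > 160
    N23: 106+52 = 158 > 120
  N8 sheds 126 kN: no online neighbours, lost.
Round 3 — N14, N23 snap.
  N14 sheds 198 kN to N12, N21: 99 each.
    N12: 128+99 = 227 > 150
    N21: 70+99 = 169 > 100
  N23 sheds 158 kN: no online neighbours, lost.
Round 4 — N12, N21 snap.
  N12 sheds 227 kN: no online neighbours, lost.
  N21 sheds 169 kN: no online neighbours, lost.
No further breaks.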